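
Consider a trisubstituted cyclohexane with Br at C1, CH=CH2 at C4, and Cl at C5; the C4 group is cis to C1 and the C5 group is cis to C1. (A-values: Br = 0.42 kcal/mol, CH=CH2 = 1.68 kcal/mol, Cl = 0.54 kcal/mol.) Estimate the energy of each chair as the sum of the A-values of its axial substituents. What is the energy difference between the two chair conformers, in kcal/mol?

Chair I (bromo axial, vinyl equatorial, chloro axial): E = 0.96 kcal/mol.
Chair II (bromo equatorial, vinyl axial, chloro equatorial): E = 1.68 kcal/mol.
ΔE = 1.68 − 0.96 = 0.72 kcal/mol; chair I is more stable.

0.72 kcal/mol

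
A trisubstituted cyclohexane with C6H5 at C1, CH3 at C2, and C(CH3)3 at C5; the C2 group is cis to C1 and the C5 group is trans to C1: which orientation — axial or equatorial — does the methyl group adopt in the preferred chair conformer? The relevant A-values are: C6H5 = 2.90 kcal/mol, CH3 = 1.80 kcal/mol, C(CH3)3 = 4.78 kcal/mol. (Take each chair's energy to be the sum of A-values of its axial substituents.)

equatorial

Chair I (phenyl axial, methyl equatorial, tert-butyl equatorial): E = 2.90 kcal/mol.
Chair II (phenyl equatorial, methyl axial, tert-butyl axial): E = 6.58 kcal/mol.
Chair I is the more stable (lower-energy) conformer, and in that chair the methyl group is equatorial.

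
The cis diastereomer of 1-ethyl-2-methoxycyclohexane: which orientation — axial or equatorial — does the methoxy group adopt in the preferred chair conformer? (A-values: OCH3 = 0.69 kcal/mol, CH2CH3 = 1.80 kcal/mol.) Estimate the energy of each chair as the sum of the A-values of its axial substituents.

C1 and C2 have opposite parity, so for the cis isomer the two substituents are one axial and one equatorial in each chair.
Chair I (methoxy axial, ethyl equatorial): E = 0.69 kcal/mol.
Chair II (methoxy equatorial, ethyl axial): E = 1.80 kcal/mol.
Chair I is the more stable (lower-energy) conformer, and in that chair the methoxy group is axial.

axial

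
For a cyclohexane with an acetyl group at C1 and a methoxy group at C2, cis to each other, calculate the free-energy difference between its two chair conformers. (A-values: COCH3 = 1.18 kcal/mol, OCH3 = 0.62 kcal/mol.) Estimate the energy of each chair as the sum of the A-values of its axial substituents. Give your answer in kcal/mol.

C1 and C2 have opposite parity, so for the cis isomer the two substituents are one axial and one equatorial in each chair.
Chair I (acetyl axial, methoxy equatorial): E = 1.18 kcal/mol.
Chair II (acetyl equatorial, methoxy axial): E = 0.62 kcal/mol.
ΔE = 1.18 − 0.62 = 0.56 kcal/mol; chair II is more stable.

0.56 kcal/mol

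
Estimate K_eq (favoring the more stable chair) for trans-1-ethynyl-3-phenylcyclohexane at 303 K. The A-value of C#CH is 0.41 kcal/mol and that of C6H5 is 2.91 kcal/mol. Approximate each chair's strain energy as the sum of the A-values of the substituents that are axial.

K ≈ 63.6

C1 and C3 have the same parity, so for the trans isomer the two substituents are one axial and one equatorial in each chair.
Chair I (ethynyl axial, phenyl equatorial): E = 0.41 kcal/mol; chair II (ethynyl equatorial, phenyl axial): E = 2.91 kcal/mol.
ΔG = 2.50 kcal/mol between the two chairs.
K = exp(ΔG/RT) with R = 1.987×10⁻³ kcal mol⁻¹ K⁻¹ and T = 303 K gives K ≈ 63.6.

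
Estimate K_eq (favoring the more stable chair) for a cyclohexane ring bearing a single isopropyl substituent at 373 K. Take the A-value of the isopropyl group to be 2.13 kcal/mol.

One chair has the isopropyl group axial (E = 2.13 kcal/mol) and the other has it equatorial (E = 0).
ΔG = 2.13 kcal/mol between the two chairs.
K = exp(ΔG/RT) with R = 1.987×10⁻³ kcal mol⁻¹ K⁻¹ and T = 373 K gives K ≈ 17.7.

K ≈ 17.7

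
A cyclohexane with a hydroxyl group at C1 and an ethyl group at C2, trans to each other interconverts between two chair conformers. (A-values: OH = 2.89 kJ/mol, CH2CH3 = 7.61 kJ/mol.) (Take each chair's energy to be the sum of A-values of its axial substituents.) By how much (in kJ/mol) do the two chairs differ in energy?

C1 and C2 have opposite parity, so for the trans isomer the two substituents are e,e in one chair and a,a in the other.
Chair I (hydroxyl axial, ethyl axial): E = 10.50 kJ/mol.
Chair II (hydroxyl equatorial, ethyl equatorial): E = 0.00 kJ/mol.
ΔE = 10.50 − 0.00 = 10.50 kJ/mol; chair II is more stable.

10.50 kJ/mol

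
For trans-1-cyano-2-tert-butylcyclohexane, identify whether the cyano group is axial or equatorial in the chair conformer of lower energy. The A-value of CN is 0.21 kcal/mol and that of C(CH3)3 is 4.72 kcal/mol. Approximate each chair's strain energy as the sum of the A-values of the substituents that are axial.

C1 and C2 have opposite parity, so for the trans isomer the two substituents are e,e in one chair and a,a in the other.
Chair I (cyano axial, tert-butyl axial): E = 4.93 kcal/mol.
Chair II (cyano equatorial, tert-butyl equatorial): E = 0.00 kcal/mol.
Chair II is the more stable (lower-energy) conformer, and in that chair the cyano group is equatorial.

equatorial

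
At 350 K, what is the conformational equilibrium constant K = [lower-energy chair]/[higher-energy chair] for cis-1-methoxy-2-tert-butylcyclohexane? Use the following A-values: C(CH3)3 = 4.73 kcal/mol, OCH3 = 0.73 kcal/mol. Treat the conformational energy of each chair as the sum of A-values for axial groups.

K ≈ 315

C1 and C2 have opposite parity, so for the cis isomer the two substituents are one axial and one equatorial in each chair.
Chair I (tert-butyl axial, methoxy equatorial): E = 4.73 kcal/mol; chair II (tert-butyl equatorial, methoxy axial): E = 0.73 kcal/mol.
ΔG = 4.00 kcal/mol between the two chairs.
K = exp(ΔG/RT) with R = 1.987×10⁻³ kcal mol⁻¹ K⁻¹ and T = 350 K gives K ≈ 315.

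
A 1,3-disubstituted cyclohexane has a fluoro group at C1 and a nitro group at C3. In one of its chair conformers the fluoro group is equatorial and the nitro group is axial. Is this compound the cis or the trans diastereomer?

C1 and C3 have the same parity, so their axial bonds point in the same direction.
With same-parity carbons, two substituents on the same face are both axial or both equatorial; opposite faces give one of each.
Here the groups are equatorial/axial → opposite face → trans.

trans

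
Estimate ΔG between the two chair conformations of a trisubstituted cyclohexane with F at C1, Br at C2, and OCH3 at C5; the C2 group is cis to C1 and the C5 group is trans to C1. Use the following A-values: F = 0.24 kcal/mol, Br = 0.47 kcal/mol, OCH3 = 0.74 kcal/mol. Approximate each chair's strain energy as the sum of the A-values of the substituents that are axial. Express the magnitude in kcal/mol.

0.97 kcal/mol

Chair I (fluoro axial, bromo equatorial, methoxy equatorial): E = 0.24 kcal/mol.
Chair II (fluoro equatorial, bromo axial, methoxy axial): E = 1.21 kcal/mol.
ΔE = 1.21 − 0.24 = 0.97 kcal/mol; chair I is more stable.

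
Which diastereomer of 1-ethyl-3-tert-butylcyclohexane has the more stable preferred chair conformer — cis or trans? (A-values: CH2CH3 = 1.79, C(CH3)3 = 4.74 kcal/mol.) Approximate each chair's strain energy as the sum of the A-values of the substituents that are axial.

At 1,3 positions (parity same): cis → (e,e or a,a); trans → (a,e or e,a).
Best chair for cis: E = 0.00 kcal/mol; best chair for trans: E = 1.79 kcal/mol.
The cis isomer is lower by 1.79 kcal/mol.

cis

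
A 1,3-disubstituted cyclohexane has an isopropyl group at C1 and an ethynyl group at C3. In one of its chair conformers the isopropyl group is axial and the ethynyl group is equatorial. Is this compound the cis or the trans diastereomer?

trans

C1 and C3 have the same parity, so their axial bonds point in the same direction.
With same-parity carbons, two substituents on the same face are both axial or both equatorial; opposite faces give one of each.
Here the groups are axial/equatorial → opposite face → trans.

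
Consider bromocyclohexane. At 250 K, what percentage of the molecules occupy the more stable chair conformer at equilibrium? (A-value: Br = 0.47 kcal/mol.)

72.0%

One chair has the bromo group axial (E = 0.47 kcal/mol) and the other has it equatorial (E = 0).
ΔG = 0.47 kcal/mol between the two chairs.
K = exp(ΔG/RT) with R = 1.987×10⁻³ kcal mol⁻¹ K⁻¹ and T = 250 K gives K ≈ 2.58.
Fraction in the lower-energy chair = K/(K+1) = 72.0%.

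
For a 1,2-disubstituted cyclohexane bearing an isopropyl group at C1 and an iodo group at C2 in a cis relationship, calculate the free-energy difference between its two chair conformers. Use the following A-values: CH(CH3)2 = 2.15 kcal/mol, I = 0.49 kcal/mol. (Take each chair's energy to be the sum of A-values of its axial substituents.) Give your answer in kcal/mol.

C1 and C2 have opposite parity, so for the cis isomer the two substituents are one axial and one equatorial in each chair.
Chair I (isopropyl axial, iodo equatorial): E = 2.15 kcal/mol.
Chair II (isopropyl equatorial, iodo axial): E = 0.49 kcal/mol.
ΔE = 2.15 − 0.49 = 1.66 kcal/mol; chair II is more stable.

1.66 kcal/mol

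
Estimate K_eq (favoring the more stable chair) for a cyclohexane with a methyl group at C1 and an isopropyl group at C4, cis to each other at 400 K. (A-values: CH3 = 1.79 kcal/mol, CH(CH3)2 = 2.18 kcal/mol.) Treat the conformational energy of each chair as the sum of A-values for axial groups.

C1 and C4 have opposite parity, so for the cis isomer the two substituents are one axial and one equatorial in each chair.
Chair I (methyl axial, isopropyl equatorial): E = 1.79 kcal/mol; chair II (methyl equatorial, isopropyl axial): E = 2.18 kcal/mol.
ΔG = 0.39 kcal/mol between the two chairs.
K = exp(ΔG/RT) with R = 1.987×10⁻³ kcal mol⁻¹ K⁻¹ and T = 400 K gives K ≈ 1.63.

K ≈ 1.63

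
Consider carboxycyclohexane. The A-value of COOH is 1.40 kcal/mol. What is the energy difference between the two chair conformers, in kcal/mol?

1.40 kcal/mol

A monosubstituted cyclohexane has one chair with the carboxyl group axial (E = A = 1.40 kcal/mol) and one with it equatorial (E = 0).
ΔE = 1.40 − 0 = 1.40 kcal/mol.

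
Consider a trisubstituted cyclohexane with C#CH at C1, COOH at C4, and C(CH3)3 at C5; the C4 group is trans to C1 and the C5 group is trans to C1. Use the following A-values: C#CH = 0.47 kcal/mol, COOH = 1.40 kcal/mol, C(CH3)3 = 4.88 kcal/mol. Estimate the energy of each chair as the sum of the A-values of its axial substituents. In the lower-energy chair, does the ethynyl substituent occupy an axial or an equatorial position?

Chair I (ethynyl axial, carboxyl axial, tert-butyl equatorial): E = 1.87 kcal/mol.
Chair II (ethynyl equatorial, carboxyl equatorial, tert-butyl axial): E = 4.88 kcal/mol.
Chair I is the more stable (lower-energy) conformer, and in that chair the ethynyl group is axial.

axial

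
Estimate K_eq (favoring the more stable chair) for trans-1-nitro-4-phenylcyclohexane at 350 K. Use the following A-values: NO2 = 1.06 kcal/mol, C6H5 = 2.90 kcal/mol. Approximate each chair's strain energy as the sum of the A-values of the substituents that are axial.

C1 and C4 have opposite parity, so for the trans isomer the two substituents are e,e in one chair and a,a in the other.
Chair I (nitro axial, phenyl axial): E = 3.96 kcal/mol; chair II (nitro equatorial, phenyl equatorial): E = 0.00 kcal/mol.
ΔG = 3.96 kcal/mol between the two chairs.
K = exp(ΔG/RT) with R = 1.987×10⁻³ kcal mol⁻¹ K⁻¹ and T = 350 K gives K ≈ 297.

K ≈ 297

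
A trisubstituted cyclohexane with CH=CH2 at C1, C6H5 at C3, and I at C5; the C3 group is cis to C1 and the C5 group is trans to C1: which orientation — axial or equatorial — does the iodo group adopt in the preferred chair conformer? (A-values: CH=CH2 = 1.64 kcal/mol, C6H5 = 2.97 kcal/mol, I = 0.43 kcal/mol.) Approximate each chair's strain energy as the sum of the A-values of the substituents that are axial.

axial

Chair I (vinyl axial, phenyl axial, iodo equatorial): E = 4.61 kcal/mol.
Chair II (vinyl equatorial, phenyl equatorial, iodo axial): E = 0.43 kcal/mol.
Chair II is the more stable (lower-energy) conformer, and in that chair the iodo group is axial.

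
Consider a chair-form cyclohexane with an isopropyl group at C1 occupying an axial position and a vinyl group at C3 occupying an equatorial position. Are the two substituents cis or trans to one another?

C1 and C3 have the same parity, so their axial bonds point in the same direction.
With same-parity carbons, two substituents on the same face are both axial or both equatorial; opposite faces give one of each.
Here the groups are axial/equatorial → opposite face → trans.

trans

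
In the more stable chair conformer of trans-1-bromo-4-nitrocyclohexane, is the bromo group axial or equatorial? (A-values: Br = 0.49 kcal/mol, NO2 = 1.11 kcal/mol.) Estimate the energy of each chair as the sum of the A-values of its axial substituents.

equatorial

C1 and C4 have opposite parity, so for the trans isomer the two substituents are e,e in one chair and a,a in the other.
Chair I (bromo axial, nitro axial): E = 1.60 kcal/mol.
Chair II (bromo equatorial, nitro equatorial): E = 0.00 kcal/mol.
Chair II is the more stable (lower-energy) conformer, and in that chair the bromo group is equatorial.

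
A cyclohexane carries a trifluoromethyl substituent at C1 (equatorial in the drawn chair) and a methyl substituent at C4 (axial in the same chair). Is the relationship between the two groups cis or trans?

cis

C1 and C4 have opposite parity, so their axial bonds point in opposite directions.
With opposite-parity carbons, two substituents on the same face are one axial and one equatorial; opposite faces give both axial or both equatorial.
Here the groups are equatorial/axial → same face → cis.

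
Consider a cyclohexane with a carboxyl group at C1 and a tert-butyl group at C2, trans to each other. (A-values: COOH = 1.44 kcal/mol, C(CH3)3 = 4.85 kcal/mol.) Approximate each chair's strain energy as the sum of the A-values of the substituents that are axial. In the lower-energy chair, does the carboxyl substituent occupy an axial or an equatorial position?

C1 and C2 have opposite parity, so for the trans isomer the two substituents are e,e in one chair and a,a in the other.
Chair I (carboxyl axial, tert-butyl axial): E = 6.29 kcal/mol.
Chair II (carboxyl equatorial, tert-butyl equatorial): E = 0.00 kcal/mol.
Chair II is the more stable (lower-energy) conformer, and in that chair the carboxyl group is equatorial.

equatorial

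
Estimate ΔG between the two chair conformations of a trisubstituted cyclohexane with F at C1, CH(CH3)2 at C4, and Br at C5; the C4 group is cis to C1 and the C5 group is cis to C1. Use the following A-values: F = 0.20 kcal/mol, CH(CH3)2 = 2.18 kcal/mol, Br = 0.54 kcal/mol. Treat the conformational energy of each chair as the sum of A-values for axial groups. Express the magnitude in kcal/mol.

1.44 kcal/mol

Chair I (fluoro axial, isopropyl equatorial, bromo axial): E = 0.74 kcal/mol.
Chair II (fluoro equatorial, isopropyl axial, bromo equatorial): E = 2.18 kcal/mol.
ΔE = 2.18 − 0.74 = 1.44 kcal/mol; chair I is more stable.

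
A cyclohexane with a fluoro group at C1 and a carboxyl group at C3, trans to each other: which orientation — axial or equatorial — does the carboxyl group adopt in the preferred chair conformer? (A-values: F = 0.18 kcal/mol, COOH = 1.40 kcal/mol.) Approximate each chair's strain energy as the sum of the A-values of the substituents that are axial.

C1 and C3 have the same parity, so for the trans isomer the two substituents are one axial and one equatorial in each chair.
Chair I (fluoro axial, carboxyl equatorial): E = 0.18 kcal/mol.
Chair II (fluoro equatorial, carboxyl axial): E = 1.40 kcal/mol.
Chair I is the more stable (lower-energy) conformer, and in that chair the carboxyl group is equatorial.

equatorial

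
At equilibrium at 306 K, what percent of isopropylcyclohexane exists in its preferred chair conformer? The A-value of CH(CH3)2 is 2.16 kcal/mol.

97.2%

One chair has the isopropyl group axial (E = 2.16 kcal/mol) and the other has it equatorial (E = 0).
ΔG = 2.16 kcal/mol between the two chairs.
K = exp(ΔG/RT) with R = 1.987×10⁻³ kcal mol⁻¹ K⁻¹ and T = 306 K gives K ≈ 34.9.
Fraction in the lower-energy chair = K/(K+1) = 97.2%.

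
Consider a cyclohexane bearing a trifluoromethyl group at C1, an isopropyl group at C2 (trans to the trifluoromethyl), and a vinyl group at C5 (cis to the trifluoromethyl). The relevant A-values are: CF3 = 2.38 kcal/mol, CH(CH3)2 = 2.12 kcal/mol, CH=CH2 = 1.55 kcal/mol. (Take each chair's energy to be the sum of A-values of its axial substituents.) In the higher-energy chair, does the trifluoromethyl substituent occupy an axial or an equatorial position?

Chair I (trifluoromethyl axial, isopropyl axial, vinyl axial): E = 6.05 kcal/mol.
Chair II (trifluoromethyl equatorial, isopropyl equatorial, vinyl equatorial): E = 0.00 kcal/mol.
Chair I is the less stable (higher-energy) conformer, and in that chair the trifluoromethyl group is axial.

axial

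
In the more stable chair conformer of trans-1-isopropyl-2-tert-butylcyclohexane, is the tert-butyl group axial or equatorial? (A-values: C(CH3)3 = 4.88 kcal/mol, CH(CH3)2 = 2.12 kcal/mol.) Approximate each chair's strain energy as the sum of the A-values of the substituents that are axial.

equatorial

C1 and C2 have opposite parity, so for the trans isomer the two substituents are e,e in one chair and a,a in the other.
Chair I (tert-butyl axial, isopropyl axial): E = 7.00 kcal/mol.
Chair II (tert-butyl equatorial, isopropyl equatorial): E = 0.00 kcal/mol.
Chair II is the more stable (lower-energy) conformer, and in that chair the tert-butyl group is equatorial.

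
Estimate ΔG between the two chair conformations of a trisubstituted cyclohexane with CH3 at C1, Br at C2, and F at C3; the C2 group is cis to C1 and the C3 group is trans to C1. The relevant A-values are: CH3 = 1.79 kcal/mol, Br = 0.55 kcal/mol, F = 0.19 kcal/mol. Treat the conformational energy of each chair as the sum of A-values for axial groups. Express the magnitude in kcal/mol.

Chair I (methyl axial, bromo equatorial, fluoro equatorial): E = 1.79 kcal/mol.
Chair II (methyl equatorial, bromo axial, fluoro axial): E = 0.74 kcal/mol.
ΔE = 1.79 − 0.74 = 1.05 kcal/mol; chair II is more stable.

1.05 kcal/mol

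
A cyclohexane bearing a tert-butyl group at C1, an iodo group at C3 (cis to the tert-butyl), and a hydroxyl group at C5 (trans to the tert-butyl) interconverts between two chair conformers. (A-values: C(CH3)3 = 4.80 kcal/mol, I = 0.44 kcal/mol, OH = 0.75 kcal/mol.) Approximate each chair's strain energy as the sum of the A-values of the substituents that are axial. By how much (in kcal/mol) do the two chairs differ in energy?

4.49 kcal/mol

Chair I (tert-butyl axial, iodo axial, hydroxyl equatorial): E = 5.24 kcal/mol.
Chair II (tert-butyl equatorial, iodo equatorial, hydroxyl axial): E = 0.75 kcal/mol.
ΔE = 5.24 − 0.75 = 4.49 kcal/mol; chair II is more stable.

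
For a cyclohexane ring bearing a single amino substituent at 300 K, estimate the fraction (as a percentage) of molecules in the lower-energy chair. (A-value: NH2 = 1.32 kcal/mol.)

90.2%

One chair has the amino group axial (E = 1.32 kcal/mol) and the other has it equatorial (E = 0).
ΔG = 1.32 kcal/mol between the two chairs.
K = exp(ΔG/RT) with R = 1.987×10⁻³ kcal mol⁻¹ K⁻¹ and T = 300 K gives K ≈ 9.16.
Fraction in the lower-energy chair = K/(K+1) = 90.2%.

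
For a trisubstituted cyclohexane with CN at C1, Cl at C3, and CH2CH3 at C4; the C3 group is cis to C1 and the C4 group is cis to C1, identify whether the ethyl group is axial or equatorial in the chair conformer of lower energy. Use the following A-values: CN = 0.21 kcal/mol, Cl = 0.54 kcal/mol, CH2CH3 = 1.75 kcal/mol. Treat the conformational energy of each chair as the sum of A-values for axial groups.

equatorial

Chair I (cyano axial, chloro axial, ethyl equatorial): E = 0.75 kcal/mol.
Chair II (cyano equatorial, chloro equatorial, ethyl axial): E = 1.75 kcal/mol.
Chair I is the more stable (lower-energy) conformer, and in that chair the ethyl group is equatorial.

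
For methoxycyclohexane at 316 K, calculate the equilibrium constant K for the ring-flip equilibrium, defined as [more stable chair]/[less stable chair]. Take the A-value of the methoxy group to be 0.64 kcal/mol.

K ≈ 2.77

One chair has the methoxy group axial (E = 0.64 kcal/mol) and the other has it equatorial (E = 0).
ΔG = 0.64 kcal/mol between the two chairs.
K = exp(ΔG/RT) with R = 1.987×10⁻³ kcal mol⁻¹ K⁻¹ and T = 316 K gives K ≈ 2.77.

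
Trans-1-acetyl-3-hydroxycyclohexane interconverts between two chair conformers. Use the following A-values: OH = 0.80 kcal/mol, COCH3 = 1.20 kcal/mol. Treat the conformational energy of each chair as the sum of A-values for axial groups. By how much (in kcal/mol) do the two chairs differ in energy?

0.40 kcal/mol

C1 and C3 have the same parity, so for the trans isomer the two substituents are one axial and one equatorial in each chair.
Chair I (hydroxyl axial, acetyl equatorial): E = 0.80 kcal/mol.
Chair II (hydroxyl equatorial, acetyl axial): E = 1.20 kcal/mol.
ΔE = 1.20 − 0.80 = 0.40 kcal/mol; chair I is more stable.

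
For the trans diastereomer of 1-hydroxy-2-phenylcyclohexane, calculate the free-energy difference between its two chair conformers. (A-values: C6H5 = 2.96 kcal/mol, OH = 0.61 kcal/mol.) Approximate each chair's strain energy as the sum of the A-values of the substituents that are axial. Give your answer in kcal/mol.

C1 and C2 have opposite parity, so for the trans isomer the two substituents are e,e in one chair and a,a in the other.
Chair I (phenyl axial, hydroxyl axial): E = 3.57 kcal/mol.
Chair II (phenyl equatorial, hydroxyl equatorial): E = 0.00 kcal/mol.
ΔE = 3.57 − 0.00 = 3.57 kcal/mol; chair II is more stable.

3.57 kcal/mol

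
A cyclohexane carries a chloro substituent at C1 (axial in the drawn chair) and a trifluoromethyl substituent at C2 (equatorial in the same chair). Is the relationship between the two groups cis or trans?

C1 and C2 have opposite parity, so their axial bonds point in opposite directions.
With opposite-parity carbons, two substituents on the same face are one axial and one equatorial; opposite faces give both axial or both equatorial.
Here the groups are axial/equatorial → same face → cis.

cis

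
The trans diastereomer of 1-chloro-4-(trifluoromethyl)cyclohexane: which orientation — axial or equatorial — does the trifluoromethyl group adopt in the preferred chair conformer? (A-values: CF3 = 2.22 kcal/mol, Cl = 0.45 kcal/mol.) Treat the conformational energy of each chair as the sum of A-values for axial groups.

equatorial

C1 and C4 have opposite parity, so for the trans isomer the two substituents are e,e in one chair and a,a in the other.
Chair I (trifluoromethyl axial, chloro axial): E = 2.67 kcal/mol.
Chair II (trifluoromethyl equatorial, chloro equatorial): E = 0.00 kcal/mol.
Chair II is the more stable (lower-energy) conformer, and in that chair the trifluoromethyl group is equatorial.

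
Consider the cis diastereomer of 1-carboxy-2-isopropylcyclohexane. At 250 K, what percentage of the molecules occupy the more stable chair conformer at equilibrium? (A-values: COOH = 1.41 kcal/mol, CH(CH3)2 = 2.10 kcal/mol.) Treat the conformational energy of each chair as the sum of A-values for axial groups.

C1 and C2 have opposite parity, so for the cis isomer the two substituents are one axial and one equatorial in each chair.
Chair I (carboxyl axial, isopropyl equatorial): E = 1.41 kcal/mol; chair II (carboxyl equatorial, isopropyl axial): E = 2.10 kcal/mol.
ΔG = 0.69 kcal/mol between the two chairs.
K = exp(ΔG/RT) with R = 1.987×10⁻³ kcal mol⁻¹ K⁻¹ and T = 250 K gives K ≈ 4.01.
Fraction in the lower-energy chair = K/(K+1) = 80.0%.

80.0%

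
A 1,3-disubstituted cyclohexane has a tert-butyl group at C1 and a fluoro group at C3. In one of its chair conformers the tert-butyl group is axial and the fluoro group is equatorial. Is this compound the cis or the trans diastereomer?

trans

C1 and C3 have the same parity, so their axial bonds point in the same direction.
With same-parity carbons, two substituents on the same face are both axial or both equatorial; opposite faces give one of each.
Here the groups are axial/equatorial → opposite face → trans.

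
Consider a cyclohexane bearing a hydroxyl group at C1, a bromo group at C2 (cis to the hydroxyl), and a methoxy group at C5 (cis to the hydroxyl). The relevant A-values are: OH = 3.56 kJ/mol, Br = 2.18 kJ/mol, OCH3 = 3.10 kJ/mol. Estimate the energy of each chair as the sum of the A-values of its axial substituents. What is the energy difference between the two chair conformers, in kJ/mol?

4.48 kJ/mol

Chair I (hydroxyl axial, bromo equatorial, methoxy axial): E = 6.66 kJ/mol.
Chair II (hydroxyl equatorial, bromo axial, methoxy equatorial): E = 2.18 kJ/mol.
ΔE = 6.66 − 2.18 = 4.48 kJ/mol; chair II is more stable.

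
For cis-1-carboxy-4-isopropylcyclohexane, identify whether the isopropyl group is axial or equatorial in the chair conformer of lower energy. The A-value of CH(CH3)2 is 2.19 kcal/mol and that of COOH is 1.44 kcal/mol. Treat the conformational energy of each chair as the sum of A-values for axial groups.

C1 and C4 have opposite parity, so for the cis isomer the two substituents are one axial and one equatorial in each chair.
Chair I (isopropyl axial, carboxyl equatorial): E = 2.19 kcal/mol.
Chair II (isopropyl equatorial, carboxyl axial): E = 1.44 kcal/mol.
Chair II is the more stable (lower-energy) conformer, and in that chair the isopropyl group is equatorial.

equatorial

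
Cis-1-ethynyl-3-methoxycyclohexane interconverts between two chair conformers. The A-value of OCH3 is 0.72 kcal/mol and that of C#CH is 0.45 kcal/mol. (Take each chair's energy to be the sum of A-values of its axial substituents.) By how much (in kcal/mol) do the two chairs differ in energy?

C1 and C3 have the same parity, so for the cis isomer the two substituents are e,e in one chair and a,a in the other.
Chair I (methoxy axial, ethynyl axial): E = 1.17 kcal/mol.
Chair II (methoxy equatorial, ethynyl equatorial): E = 0.00 kcal/mol.
ΔE = 1.17 − 0.00 = 1.17 kcal/mol; chair II is more stable.

1.17 kcal/mol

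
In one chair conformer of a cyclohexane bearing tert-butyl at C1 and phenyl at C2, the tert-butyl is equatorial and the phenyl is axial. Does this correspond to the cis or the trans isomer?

cis

C1 and C2 have opposite parity, so their axial bonds point in opposite directions.
With opposite-parity carbons, two substituents on the same face are one axial and one equatorial; opposite faces give both axial or both equatorial.
Here the groups are equatorial/axial → same face → cis.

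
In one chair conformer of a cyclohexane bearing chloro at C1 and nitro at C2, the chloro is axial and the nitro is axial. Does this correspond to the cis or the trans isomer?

C1 and C2 have opposite parity, so their axial bonds point in opposite directions.
With opposite-parity carbons, two substituents on the same face are one axial and one equatorial; opposite faces give both axial or both equatorial.
Here the groups are axial/axial → opposite face → trans.

trans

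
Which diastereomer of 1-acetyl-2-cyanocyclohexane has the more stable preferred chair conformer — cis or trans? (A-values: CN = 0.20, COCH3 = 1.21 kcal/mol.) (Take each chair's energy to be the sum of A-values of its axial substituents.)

At 1,2 positions (parity opposite): cis → (a,e or e,a); trans → (e,e or a,a).
Best chair for cis: E = 0.20 kcal/mol; best chair for trans: E = 0.00 kcal/mol.
The trans isomer is lower by 0.20 kcal/mol.

trans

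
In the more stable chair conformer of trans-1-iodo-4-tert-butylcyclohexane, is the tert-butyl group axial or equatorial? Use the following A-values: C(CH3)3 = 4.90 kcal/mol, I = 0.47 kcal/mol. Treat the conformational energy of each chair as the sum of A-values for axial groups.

C1 and C4 have opposite parity, so for the trans isomer the two substituents are e,e in one chair and a,a in the other.
Chair I (tert-butyl axial, iodo axial): E = 5.37 kcal/mol.
Chair II (tert-butyl equatorial, iodo equatorial): E = 0.00 kcal/mol.
Chair II is the more stable (lower-energy) conformer, and in that chair the tert-butyl group is equatorial.

equatorial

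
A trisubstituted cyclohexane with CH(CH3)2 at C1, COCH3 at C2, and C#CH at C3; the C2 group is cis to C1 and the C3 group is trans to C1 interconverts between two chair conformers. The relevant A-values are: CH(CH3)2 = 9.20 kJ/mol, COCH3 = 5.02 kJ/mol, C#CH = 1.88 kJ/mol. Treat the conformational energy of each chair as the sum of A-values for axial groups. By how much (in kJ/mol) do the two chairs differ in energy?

Chair I (isopropyl axial, acetyl equatorial, ethynyl equatorial): E = 9.20 kJ/mol.
Chair II (isopropyl equatorial, acetyl axial, ethynyl axial): E = 6.90 kJ/mol.
ΔE = 9.20 − 6.90 = 2.30 kJ/mol; chair II is more stable.

2.30 kJ/mol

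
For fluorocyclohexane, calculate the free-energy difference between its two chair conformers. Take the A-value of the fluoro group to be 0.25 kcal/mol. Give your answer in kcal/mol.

0.25 kcal/mol

A monosubstituted cyclohexane has one chair with the fluoro group axial (E = A = 0.25 kcal/mol) and one with it equatorial (E = 0).
ΔE = 0.25 − 0 = 0.25 kcal/mol.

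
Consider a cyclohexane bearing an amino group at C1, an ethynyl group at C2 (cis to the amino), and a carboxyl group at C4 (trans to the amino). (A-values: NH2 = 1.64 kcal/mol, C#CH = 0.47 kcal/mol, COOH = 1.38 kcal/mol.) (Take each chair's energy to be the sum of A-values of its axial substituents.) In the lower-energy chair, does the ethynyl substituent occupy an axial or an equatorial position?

axial

Chair I (amino axial, ethynyl equatorial, carboxyl axial): E = 3.02 kcal/mol.
Chair II (amino equatorial, ethynyl axial, carboxyl equatorial): E = 0.47 kcal/mol.
Chair II is the more stable (lower-energy) conformer, and in that chair the ethynyl group is axial.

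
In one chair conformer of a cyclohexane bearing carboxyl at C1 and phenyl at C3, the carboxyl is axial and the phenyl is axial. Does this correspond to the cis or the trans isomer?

C1 and C3 have the same parity, so their axial bonds point in the same direction.
With same-parity carbons, two substituents on the same face are both axial or both equatorial; opposite faces give one of each.
Here the groups are axial/axial → same face → cis.

cis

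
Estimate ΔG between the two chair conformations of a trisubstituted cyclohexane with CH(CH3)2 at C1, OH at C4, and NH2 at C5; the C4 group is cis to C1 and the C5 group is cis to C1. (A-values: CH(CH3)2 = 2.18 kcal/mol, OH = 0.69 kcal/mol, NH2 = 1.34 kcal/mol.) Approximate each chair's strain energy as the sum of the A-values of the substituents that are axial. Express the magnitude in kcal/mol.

Chair I (isopropyl axial, hydroxyl equatorial, amino axial): E = 3.52 kcal/mol.
Chair II (isopropyl equatorial, hydroxyl axial, amino equatorial): E = 0.69 kcal/mol.
ΔE = 3.52 − 0.69 = 2.83 kcal/mol; chair II is more stable.

2.83 kcal/mol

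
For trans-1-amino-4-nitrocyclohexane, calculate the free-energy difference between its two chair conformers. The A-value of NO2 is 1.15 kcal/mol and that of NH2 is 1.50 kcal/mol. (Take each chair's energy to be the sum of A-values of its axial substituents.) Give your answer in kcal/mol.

C1 and C4 have opposite parity, so for the trans isomer the two substituents are e,e in one chair and a,a in the other.
Chair I (nitro axial, amino axial): E = 2.65 kcal/mol.
Chair II (nitro equatorial, amino equatorial): E = 0.00 kcal/mol.
ΔE = 2.65 − 0.00 = 2.65 kcal/mol; chair II is more stable.

2.65 kcal/mol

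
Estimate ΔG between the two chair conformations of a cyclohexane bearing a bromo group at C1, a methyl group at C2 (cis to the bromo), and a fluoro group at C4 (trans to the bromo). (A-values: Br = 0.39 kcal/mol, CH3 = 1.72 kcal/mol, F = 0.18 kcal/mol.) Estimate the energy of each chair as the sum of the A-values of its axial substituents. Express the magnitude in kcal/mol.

1.15 kcal/mol

Chair I (bromo axial, methyl equatorial, fluoro axial): E = 0.57 kcal/mol.
Chair II (bromo equatorial, methyl axial, fluoro equatorial): E = 1.72 kcal/mol.
ΔE = 1.72 − 0.57 = 1.15 kcal/mol; chair I is more stable.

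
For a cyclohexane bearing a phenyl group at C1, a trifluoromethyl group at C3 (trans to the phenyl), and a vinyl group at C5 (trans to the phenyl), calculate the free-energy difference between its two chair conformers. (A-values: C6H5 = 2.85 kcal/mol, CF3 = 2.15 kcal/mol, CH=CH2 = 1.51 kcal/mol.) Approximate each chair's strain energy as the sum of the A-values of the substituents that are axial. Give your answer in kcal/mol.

Chair I (phenyl axial, trifluoromethyl equatorial, vinyl equatorial): E = 2.85 kcal/mol.
Chair II (phenyl equatorial, trifluoromethyl axial, vinyl axial): E = 3.66 kcal/mol.
ΔE = 3.66 − 2.85 = 0.81 kcal/mol; chair I is more stable.

0.81 kcal/mol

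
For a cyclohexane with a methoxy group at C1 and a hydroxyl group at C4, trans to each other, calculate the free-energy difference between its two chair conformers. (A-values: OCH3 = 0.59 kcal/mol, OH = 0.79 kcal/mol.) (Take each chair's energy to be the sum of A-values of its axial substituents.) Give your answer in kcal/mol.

C1 and C4 have opposite parity, so for the trans isomer the two substituents are e,e in one chair and a,a in the other.
Chair I (methoxy axial, hydroxyl axial): E = 1.38 kcal/mol.
Chair II (methoxy equatorial, hydroxyl equatorial): E = 0.00 kcal/mol.
ΔE = 1.38 − 0.00 = 1.38 kcal/mol; chair II is more stable.

1.38 kcal/mol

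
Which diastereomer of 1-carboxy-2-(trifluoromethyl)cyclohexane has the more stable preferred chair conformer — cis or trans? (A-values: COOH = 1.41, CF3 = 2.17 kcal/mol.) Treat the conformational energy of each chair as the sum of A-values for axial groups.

trans

At 1,2 positions (parity opposite): cis → (a,e or e,a); trans → (e,e or a,a).
Best chair for cis: E = 1.41 kcal/mol; best chair for trans: E = 0.00 kcal/mol.
The trans isomer is lower by 1.41 kcal/mol.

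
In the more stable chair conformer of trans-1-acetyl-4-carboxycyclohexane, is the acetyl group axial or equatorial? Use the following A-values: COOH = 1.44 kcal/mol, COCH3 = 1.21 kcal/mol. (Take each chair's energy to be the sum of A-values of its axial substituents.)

equatorial

C1 and C4 have opposite parity, so for the trans isomer the two substituents are e,e in one chair and a,a in the other.
Chair I (carboxyl axial, acetyl axial): E = 2.65 kcal/mol.
Chair II (carboxyl equatorial, acetyl equatorial): E = 0.00 kcal/mol.
Chair II is the more stable (lower-energy) conformer, and in that chair the acetyl group is equatorial.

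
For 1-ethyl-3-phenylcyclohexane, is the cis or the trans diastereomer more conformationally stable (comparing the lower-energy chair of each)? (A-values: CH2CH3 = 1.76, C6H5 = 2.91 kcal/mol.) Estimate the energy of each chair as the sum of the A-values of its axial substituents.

cis

At 1,3 positions (parity same): cis → (e,e or a,a); trans → (a,e or e,a).
Best chair for cis: E = 0.00 kcal/mol; best chair for trans: E = 1.76 kcal/mol.
The cis isomer is lower by 1.76 kcal/mol.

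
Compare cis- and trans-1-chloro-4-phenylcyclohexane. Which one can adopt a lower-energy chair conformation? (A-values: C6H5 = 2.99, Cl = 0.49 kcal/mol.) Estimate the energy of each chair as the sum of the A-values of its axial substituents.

At 1,4 positions (parity opposite): cis → (a,e or e,a); trans → (e,e or a,a).
Best chair for cis: E = 0.49 kcal/mol; best chair for trans: E = 0.00 kcal/mol.
The trans isomer is lower by 0.49 kcal/mol.

trans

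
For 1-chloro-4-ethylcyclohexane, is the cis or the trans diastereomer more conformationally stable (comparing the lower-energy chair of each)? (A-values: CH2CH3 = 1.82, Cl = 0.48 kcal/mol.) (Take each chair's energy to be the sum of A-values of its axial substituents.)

At 1,4 positions (parity opposite): cis → (a,e or e,a); trans → (e,e or a,a).
Best chair for cis: E = 0.48 kcal/mol; best chair for trans: E = 0.00 kcal/mol.
The trans isomer is lower by 0.48 kcal/mol.

trans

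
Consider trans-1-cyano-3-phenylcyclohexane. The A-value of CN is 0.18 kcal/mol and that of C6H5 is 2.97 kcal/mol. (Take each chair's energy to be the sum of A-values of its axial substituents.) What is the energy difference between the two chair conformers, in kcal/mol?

C1 and C3 have the same parity, so for the trans isomer the two substituents are one axial and one equatorial in each chair.
Chair I (cyano axial, phenyl equatorial): E = 0.18 kcal/mol.
Chair II (cyano equatorial, phenyl axial): E = 2.97 kcal/mol.
ΔE = 2.97 − 0.18 = 2.79 kcal/mol; chair I is more stable.

2.79 kcal/mol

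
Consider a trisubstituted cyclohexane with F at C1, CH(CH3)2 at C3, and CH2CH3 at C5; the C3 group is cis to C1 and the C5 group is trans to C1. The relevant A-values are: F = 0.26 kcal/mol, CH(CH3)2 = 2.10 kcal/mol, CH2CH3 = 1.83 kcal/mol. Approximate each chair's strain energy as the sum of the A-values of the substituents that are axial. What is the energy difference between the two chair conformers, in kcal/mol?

0.53 kcal/mol

Chair I (fluoro axial, isopropyl axial, ethyl equatorial): E = 2.36 kcal/mol.
Chair II (fluoro equatorial, isopropyl equatorial, ethyl axial): E = 1.83 kcal/mol.
ΔE = 2.36 − 1.83 = 0.53 kcal/mol; chair II is more stable.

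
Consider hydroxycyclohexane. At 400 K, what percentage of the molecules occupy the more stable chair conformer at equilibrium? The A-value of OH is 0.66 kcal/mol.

One chair has the hydroxyl group axial (E = 0.66 kcal/mol) and the other has it equatorial (E = 0).
ΔG = 0.66 kcal/mol between the two chairs.
K = exp(ΔG/RT) with R = 1.987×10⁻³ kcal mol⁻¹ K⁻¹ and T = 400 K gives K ≈ 2.29.
Fraction in the lower-energy chair = K/(K+1) = 69.6%.

69.6%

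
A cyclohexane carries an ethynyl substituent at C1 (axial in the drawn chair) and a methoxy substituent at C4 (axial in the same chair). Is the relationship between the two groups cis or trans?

C1 and C4 have opposite parity, so their axial bonds point in opposite directions.
With opposite-parity carbons, two substituents on the same face are one axial and one equatorial; opposite faces give both axial or both equatorial.
Here the groups are axial/axial → opposite face → trans.

trans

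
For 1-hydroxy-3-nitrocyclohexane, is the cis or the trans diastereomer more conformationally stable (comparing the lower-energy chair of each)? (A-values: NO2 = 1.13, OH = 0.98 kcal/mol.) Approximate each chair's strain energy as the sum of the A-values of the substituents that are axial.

cis

At 1,3 positions (parity same): cis → (e,e or a,a); trans → (a,e or e,a).
Best chair for cis: E = 0.00 kcal/mol; best chair for trans: E = 0.98 kcal/mol.
The cis isomer is lower by 0.98 kcal/mol.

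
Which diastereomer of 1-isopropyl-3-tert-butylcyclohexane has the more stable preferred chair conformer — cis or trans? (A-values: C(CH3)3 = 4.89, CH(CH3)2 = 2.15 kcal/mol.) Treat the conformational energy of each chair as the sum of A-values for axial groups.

cis

At 1,3 positions (parity same): cis → (e,e or a,a); trans → (a,e or e,a).
Best chair for cis: E = 0.00 kcal/mol; best chair for trans: E = 2.15 kcal/mol.
The cis isomer is lower by 2.15 kcal/mol.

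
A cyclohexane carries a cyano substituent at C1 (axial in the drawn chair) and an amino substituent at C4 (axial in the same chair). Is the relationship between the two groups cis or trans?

C1 and C4 have opposite parity, so their axial bonds point in opposite directions.
With opposite-parity carbons, two substituents on the same face are one axial and one equatorial; opposite faces give both axial or both equatorial.
Here the groups are axial/axial → opposite face → trans.

trans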